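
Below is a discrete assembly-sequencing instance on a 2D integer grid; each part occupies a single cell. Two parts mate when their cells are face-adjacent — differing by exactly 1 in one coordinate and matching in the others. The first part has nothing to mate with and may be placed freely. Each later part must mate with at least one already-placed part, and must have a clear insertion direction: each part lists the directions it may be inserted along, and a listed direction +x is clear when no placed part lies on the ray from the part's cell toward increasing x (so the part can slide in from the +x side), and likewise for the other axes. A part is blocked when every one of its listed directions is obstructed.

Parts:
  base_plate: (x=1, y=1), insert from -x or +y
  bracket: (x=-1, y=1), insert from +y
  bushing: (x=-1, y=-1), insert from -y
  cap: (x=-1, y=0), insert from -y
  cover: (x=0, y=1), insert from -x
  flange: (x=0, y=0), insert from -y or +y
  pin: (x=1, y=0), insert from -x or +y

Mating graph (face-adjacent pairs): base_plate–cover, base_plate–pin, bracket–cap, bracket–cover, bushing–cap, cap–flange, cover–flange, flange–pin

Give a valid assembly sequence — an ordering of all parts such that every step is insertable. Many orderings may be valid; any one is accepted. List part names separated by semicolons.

1. base_plate@(1, 1) [-x clear] — {base_plate}
2. pin@(1, 0) [-x clear] — {base_plate, pin}
3. cover@(0, 1) [-x clear] — {base_plate, cover, pin}
4. bracket@(-1, 1) [+y clear] — {base_plate, bracket, cover, pin}
5. cap@(-1, 0) [-y clear] — {base_plate, bracket, cap, cover, pin}
6. bushing@(-1, -1) [-y clear] — {base_plate, bracket, bushing, cap, cover, pin}
7. flange@(0, 0) [-y clear] — {base_plate, bracket, bushing, cap, cover, flange, pin}

base_plate; pin; cover; bracket; cap; bushing; flange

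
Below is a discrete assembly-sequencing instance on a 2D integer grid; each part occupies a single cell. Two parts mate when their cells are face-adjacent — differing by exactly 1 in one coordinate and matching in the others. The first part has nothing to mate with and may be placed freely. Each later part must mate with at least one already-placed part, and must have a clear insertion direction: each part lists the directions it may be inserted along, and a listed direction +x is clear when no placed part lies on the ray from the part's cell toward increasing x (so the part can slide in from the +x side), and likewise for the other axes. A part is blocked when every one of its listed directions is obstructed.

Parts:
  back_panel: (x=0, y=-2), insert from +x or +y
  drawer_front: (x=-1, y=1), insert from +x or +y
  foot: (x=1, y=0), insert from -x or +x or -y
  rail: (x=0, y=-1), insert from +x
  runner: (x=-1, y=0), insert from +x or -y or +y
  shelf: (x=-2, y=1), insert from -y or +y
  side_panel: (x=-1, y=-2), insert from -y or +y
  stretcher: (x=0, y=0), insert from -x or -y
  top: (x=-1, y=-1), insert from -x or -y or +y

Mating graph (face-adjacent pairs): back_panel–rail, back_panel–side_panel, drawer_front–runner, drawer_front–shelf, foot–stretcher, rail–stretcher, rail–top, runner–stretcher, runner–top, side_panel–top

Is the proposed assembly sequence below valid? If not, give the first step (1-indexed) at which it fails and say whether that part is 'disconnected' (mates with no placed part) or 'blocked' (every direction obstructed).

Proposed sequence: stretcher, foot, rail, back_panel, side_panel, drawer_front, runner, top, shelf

1. stretcher@(0, 0) [-x clear] — {stretcher}
2. foot@(1, 0) [+x clear] — {foot, stretcher}
3. rail@(0, -1) [+x clear] — {foot, rail, stretcher}
4. back_panel@(0, -2) [+x clear] — {back_panel, foot, rail, stretcher}
5. side_panel@(-1, -2) [-y clear] — {back_panel, foot, rail, side_panel, stretcher}
6. drawer_front@(-1, 1) — no placed neighbour ⇒ disconnected

Invalid at step 6 (disconnected)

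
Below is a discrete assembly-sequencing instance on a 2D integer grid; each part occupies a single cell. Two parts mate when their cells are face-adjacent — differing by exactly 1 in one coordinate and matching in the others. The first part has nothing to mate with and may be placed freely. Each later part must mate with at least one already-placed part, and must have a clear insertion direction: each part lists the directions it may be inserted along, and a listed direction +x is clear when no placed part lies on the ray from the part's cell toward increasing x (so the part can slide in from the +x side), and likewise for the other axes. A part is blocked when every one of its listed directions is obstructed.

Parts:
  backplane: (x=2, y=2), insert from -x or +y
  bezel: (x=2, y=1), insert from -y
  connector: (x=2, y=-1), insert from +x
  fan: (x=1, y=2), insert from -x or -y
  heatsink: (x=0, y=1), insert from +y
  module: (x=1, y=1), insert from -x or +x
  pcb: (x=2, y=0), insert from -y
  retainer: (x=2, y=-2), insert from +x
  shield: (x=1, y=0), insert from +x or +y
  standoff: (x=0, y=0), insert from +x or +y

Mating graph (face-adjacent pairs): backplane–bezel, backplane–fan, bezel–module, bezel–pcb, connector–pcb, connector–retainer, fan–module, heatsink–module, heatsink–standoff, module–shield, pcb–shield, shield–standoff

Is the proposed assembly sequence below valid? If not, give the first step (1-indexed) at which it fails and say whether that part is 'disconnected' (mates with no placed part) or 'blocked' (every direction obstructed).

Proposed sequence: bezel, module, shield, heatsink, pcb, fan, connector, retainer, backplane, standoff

Invalid at step 10 (blocked)

1. bezel@(2, 1) [-y clear] — {bezel}
2. module@(1, 1) [-x clear] — {bezel, module}
3. shield@(1, 0) [+x clear] — {bezel, module, shield}
4. heatsink@(0, 1) [+y clear] — {bezel, heatsink, module, shield}
5. pcb@(2, 0) [-y clear] — {bezel, heatsink, module, pcb, shield}
6. fan@(1, 2) [-x clear] — {bezel, fan, heatsink, module, pcb, shield}
7. connector@(2, -1) [+x clear] — {bezel, connector, fan, heatsink, module, pcb, shield}
8. retainer@(2, -2) [+x clear] — {bezel, connector, fan, heatsink, module, pcb, retainer, shield}
9. backplane@(2, 2) [+y clear] — {backplane, bezel, connector, fan, heatsink, module, pcb, retainer, shield}
10. standoff@(0, 0) — +x/+y all obstructed ⇒ blocked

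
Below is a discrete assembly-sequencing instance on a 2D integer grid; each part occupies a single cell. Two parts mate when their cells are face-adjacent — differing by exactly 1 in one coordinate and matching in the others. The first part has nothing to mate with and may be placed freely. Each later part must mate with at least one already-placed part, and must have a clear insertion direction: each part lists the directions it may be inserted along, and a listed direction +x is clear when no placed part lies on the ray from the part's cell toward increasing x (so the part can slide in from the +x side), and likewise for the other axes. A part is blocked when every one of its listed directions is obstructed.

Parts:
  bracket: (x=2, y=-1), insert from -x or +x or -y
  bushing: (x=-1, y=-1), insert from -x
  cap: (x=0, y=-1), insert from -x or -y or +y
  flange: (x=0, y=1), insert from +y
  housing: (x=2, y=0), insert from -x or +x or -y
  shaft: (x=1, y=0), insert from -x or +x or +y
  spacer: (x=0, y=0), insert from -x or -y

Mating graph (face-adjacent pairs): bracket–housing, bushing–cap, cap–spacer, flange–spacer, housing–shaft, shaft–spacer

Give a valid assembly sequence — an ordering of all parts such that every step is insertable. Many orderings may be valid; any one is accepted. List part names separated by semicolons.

1. bushing@(-1, -1) [-x clear] — {bushing}
2. cap@(0, -1) [-y clear] — {bushing, cap}
3. spacer@(0, 0) [-x clear] — {bushing, cap, spacer}
4. flange@(0, 1) [+y clear] — {bushing, cap, flange, spacer}
5. shaft@(1, 0) [+x clear] — {bushing, cap, flange, shaft, spacer}
6. housing@(2, 0) [+x clear] — {bushing, cap, flange, housing, shaft, spacer}
7. bracket@(2, -1) [+x clear] — {bracket, bushing, cap, flange, housing, shaft, spacer}

bushing; cap; spacer; flange; shaft; housing; bracket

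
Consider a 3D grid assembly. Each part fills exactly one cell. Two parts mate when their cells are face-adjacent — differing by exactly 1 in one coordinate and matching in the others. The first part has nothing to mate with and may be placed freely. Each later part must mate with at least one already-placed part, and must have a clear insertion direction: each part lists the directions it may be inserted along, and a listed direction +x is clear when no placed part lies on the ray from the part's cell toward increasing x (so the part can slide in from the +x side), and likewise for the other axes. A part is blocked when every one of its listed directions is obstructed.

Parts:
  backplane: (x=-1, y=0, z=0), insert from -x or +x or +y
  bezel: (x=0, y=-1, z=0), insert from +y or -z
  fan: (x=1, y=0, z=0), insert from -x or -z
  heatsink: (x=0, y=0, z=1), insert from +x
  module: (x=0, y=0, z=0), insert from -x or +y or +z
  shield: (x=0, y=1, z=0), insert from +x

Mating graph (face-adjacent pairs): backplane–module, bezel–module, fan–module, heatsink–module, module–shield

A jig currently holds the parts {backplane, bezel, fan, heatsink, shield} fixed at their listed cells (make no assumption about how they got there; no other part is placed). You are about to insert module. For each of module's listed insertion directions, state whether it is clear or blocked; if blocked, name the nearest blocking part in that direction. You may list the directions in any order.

+y: blocked by shield; +z: blocked by heatsink; -x: blocked by backplane

-x: nearest on ray is backplane@(-1, 0, 0) ⇒ blocked
+y: nearest on ray is shield@(0, 1, 0) ⇒ blocked
+z: nearest on ray is heatsink@(0, 0, 1) ⇒ blocked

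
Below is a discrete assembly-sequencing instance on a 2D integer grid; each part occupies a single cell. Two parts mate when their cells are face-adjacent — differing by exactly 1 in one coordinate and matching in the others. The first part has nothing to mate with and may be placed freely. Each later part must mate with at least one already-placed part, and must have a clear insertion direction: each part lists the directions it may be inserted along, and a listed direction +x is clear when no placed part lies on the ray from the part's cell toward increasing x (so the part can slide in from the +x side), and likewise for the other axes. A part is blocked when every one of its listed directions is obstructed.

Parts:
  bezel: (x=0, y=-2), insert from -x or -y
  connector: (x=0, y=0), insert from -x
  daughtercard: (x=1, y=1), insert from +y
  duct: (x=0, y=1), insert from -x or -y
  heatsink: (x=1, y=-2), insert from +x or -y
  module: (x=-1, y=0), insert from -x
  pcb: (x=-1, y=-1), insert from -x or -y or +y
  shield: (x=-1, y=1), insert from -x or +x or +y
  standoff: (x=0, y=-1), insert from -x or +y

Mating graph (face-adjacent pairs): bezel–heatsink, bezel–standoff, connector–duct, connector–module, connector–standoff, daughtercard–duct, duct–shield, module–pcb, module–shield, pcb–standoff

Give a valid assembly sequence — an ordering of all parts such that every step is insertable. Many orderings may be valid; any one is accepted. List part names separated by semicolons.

1. daughtercard@(1, 1) [+y clear] — {daughtercard}
2. duct@(0, 1) [-x clear] — {daughtercard, duct}
3. shield@(-1, 1) [-x clear] — {daughtercard, duct, shield}
4. connector@(0, 0) [-x clear] — {connector, daughtercard, duct, shield}
5. standoff@(0, -1) [-x clear] — {connector, daughtercard, duct, shield, standoff}
6. pcb@(-1, -1) [-x clear] — {connector, daughtercard, duct, pcb, shield, standoff}
7. bezel@(0, -2) [-x clear] — {bezel, connector, daughtercard, duct, pcb, shield, standoff}
8. module@(-1, 0) [-x clear] — {bezel, connector, daughtercard, duct, module, pcb, shield, standoff}
9. heatsink@(1, -2) [+x clear] — {bezel, connector, daughtercard, duct, heatsink, module, pcb, shield, standoff}

daughtercard; duct; shield; connector; standoff; pcb; bezel; module; heatsink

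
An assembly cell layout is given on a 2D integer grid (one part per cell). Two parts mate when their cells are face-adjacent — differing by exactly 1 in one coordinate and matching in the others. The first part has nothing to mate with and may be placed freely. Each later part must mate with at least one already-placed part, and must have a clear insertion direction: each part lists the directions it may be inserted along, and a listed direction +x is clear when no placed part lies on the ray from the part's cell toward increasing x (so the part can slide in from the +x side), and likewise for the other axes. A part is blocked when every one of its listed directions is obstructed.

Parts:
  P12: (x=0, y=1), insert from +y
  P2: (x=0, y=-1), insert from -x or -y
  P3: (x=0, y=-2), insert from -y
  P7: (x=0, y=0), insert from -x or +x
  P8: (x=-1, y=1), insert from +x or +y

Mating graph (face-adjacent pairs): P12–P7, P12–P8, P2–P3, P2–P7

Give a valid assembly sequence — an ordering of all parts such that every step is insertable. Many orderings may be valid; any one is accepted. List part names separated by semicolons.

1. P12@(0, 1) [+y clear] — {P12}
2. P7@(0, 0) [-x clear] — {P12, P7}
3. P2@(0, -1) [-x clear] — {P12, P2, P7}
4. P8@(-1, 1) [+y clear] — {P12, P2, P7, P8}
5. P3@(0, -2) [-y clear] — {P12, P2, P3, P7, P8}

P12; P7; P2; P8; P3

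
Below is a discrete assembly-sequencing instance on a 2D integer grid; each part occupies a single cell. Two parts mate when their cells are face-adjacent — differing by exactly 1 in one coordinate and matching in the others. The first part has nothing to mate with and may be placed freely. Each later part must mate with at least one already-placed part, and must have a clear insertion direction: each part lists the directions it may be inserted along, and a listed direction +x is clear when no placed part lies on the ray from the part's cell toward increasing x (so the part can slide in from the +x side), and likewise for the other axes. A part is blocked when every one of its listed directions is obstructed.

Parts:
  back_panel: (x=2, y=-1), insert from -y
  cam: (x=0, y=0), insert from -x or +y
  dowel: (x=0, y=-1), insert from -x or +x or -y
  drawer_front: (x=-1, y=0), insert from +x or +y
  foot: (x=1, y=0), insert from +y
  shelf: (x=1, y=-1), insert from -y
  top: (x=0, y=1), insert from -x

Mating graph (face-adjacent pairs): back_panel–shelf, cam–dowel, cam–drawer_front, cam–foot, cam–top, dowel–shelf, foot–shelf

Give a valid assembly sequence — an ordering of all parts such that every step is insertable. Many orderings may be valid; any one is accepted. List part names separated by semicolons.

cam; drawer_front; top; dowel; foot; shelf; back_panel

1. cam@(0, 0) [-x clear] — {cam}
2. drawer_front@(-1, 0) [+y clear] — {cam, drawer_front}
3. top@(0, 1) [-x clear] — {cam, drawer_front, top}
4. dowel@(0, -1) [-x clear] — {cam, dowel, drawer_front, top}
5. foot@(1, 0) [+y clear] — {cam, dowel, drawer_front, foot, top}
6. shelf@(1, -1) [-y clear] — {cam, dowel, drawer_front, foot, shelf, top}
7. back_panel@(2, -1) [-y clear] — {back_panel, cam, dowel, drawer_front, foot, shelf, top}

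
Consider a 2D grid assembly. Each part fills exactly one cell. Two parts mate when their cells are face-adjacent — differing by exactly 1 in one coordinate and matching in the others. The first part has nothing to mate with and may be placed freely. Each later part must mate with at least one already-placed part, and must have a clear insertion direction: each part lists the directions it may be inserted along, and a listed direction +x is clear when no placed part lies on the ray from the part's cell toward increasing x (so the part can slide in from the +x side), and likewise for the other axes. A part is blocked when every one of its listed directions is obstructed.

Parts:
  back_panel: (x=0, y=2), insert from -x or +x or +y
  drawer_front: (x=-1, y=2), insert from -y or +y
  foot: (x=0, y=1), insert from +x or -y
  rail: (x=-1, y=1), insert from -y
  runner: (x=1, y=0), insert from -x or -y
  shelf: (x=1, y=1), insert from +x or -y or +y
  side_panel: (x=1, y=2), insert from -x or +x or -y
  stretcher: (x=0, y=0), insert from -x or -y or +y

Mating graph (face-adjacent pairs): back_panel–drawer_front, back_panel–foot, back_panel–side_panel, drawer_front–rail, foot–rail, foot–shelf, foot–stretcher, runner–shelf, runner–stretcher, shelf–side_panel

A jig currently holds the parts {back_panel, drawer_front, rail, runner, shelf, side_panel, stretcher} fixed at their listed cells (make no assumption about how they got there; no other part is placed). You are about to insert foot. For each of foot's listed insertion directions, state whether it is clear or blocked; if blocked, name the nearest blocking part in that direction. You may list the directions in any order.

+x: blocked by shelf; -y: blocked by stretcher

+x: nearest on ray is shelf@(1, 1) ⇒ blocked
-y: nearest on ray is stretcher@(0, 0) ⇒ blocked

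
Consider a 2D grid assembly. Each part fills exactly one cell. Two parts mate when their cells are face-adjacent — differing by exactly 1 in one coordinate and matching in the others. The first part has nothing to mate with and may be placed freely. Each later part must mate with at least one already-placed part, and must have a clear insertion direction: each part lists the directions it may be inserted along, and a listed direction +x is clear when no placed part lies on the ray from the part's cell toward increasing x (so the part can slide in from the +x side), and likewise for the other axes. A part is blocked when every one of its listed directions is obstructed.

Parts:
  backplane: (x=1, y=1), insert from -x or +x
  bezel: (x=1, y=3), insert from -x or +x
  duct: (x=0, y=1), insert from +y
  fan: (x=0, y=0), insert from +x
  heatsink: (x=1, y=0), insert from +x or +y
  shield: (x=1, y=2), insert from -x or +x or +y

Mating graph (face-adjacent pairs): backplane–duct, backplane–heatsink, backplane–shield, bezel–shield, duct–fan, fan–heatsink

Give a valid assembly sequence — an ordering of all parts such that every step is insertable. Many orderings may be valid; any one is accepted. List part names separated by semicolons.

1. backplane@(1, 1) [-x clear] — {backplane}
2. shield@(1, 2) [-x clear] — {backplane, shield}
3. duct@(0, 1) [+y clear] — {backplane, duct, shield}
4. bezel@(1, 3) [-x clear] — {backplane, bezel, duct, shield}
5. fan@(0, 0) [+x clear] — {backplane, bezel, duct, fan, shield}
6. heatsink@(1, 0) [+x clear] — {backplane, bezel, duct, fan, heatsink, shield}

backplane; shield; duct; bezel; fan; heatsink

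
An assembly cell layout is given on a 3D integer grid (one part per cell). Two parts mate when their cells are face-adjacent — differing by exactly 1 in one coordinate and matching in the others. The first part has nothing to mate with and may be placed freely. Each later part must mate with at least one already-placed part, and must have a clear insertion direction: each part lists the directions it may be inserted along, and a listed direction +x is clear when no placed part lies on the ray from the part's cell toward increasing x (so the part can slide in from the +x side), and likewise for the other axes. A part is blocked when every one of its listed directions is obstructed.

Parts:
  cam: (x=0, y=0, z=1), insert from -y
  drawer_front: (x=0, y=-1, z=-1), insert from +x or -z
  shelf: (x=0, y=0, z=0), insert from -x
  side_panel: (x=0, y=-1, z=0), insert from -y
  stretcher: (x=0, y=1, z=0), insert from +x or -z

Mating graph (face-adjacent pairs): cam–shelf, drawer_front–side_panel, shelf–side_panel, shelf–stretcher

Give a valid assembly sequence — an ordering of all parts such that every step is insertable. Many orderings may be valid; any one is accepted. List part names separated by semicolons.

1. drawer_front@(0, -1, -1) [+x clear] — {drawer_front}
2. side_panel@(0, -1, 0) [-y clear] — {drawer_front, side_panel}
3. shelf@(0, 0, 0) [-x clear] — {drawer_front, shelf, side_panel}
4. cam@(0, 0, 1) [-y clear] — {cam, drawer_front, shelf, side_panel}
5. stretcher@(0, 1, 0) [+x clear] — {cam, drawer_front, shelf, side_panel, stretcher}

drawer_front; side_panel; shelf; cam; stretcher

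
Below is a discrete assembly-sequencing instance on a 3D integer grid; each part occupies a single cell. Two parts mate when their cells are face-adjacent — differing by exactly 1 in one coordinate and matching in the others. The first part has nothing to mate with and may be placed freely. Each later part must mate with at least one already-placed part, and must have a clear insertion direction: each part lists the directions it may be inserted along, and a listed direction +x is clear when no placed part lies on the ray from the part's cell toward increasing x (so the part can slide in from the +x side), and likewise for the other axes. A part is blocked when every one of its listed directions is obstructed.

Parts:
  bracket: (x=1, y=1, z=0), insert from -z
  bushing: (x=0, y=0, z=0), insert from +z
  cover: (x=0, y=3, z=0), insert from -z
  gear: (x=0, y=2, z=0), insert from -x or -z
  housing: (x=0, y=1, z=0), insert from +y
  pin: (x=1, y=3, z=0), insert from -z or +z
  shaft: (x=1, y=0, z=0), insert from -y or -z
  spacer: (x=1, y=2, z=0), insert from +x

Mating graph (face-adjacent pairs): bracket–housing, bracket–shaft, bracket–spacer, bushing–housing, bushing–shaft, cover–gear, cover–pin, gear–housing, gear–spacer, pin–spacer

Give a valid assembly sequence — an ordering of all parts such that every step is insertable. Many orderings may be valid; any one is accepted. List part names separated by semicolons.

bushing; housing; gear; cover; spacer; pin; bracket; shaft

1. bushing@(0, 0, 0) [+z clear] — {bushing}
2. housing@(0, 1, 0) [+y clear] — {bushing, housing}
3. gear@(0, 2, 0) [-x clear] — {bushing, gear, housing}
4. cover@(0, 3, 0) [-z clear] — {bushing, cover, gear, housing}
5. spacer@(1, 2, 0) [+x clear] — {bushing, cover, gear, housing, spacer}
6. pin@(1, 3, 0) [-z clear] — {bushing, cover, gear, housing, pin, spacer}
7. bracket@(1, 1, 0) [-z clear] — {bracket, bushing, cover, gear, housing, pin, spacer}
8. shaft@(1, 0, 0) [-y clear] — {bracket, bushing, cover, gear, housing, pin, shaft, spacer}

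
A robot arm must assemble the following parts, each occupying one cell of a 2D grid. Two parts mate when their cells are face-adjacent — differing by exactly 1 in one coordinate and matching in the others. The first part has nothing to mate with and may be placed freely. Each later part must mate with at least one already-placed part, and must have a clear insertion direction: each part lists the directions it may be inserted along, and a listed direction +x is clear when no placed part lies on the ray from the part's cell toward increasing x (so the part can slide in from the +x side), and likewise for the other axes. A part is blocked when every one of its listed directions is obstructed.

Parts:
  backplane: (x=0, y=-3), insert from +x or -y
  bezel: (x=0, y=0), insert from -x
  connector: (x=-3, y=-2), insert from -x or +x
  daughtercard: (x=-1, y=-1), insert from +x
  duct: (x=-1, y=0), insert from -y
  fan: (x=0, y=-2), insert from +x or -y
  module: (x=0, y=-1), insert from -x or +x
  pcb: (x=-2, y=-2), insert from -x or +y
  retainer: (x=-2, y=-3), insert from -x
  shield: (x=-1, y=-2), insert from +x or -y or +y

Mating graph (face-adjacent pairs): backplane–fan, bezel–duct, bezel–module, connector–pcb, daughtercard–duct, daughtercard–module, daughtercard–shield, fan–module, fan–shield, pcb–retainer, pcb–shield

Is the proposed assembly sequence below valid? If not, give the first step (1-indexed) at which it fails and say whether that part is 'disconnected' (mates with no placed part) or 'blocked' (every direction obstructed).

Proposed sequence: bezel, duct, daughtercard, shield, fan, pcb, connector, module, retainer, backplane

1. bezel@(0, 0) [-x clear] — {bezel}
2. duct@(-1, 0) [-y clear] — {bezel, duct}
3. daughtercard@(-1, -1) [+x clear] — {bezel, daughtercard, duct}
4. shield@(-1, -2) [+x clear] — {bezel, daughtercard, duct, shield}
5. fan@(0, -2) [+x clear] — {bezel, daughtercard, duct, fan, shield}
6. pcb@(-2, -2) [-x clear] — {bezel, daughtercard, duct, fan, pcb, shield}
7. connector@(-3, -2) [-x clear] — {bezel, connector, daughtercard, duct, fan, pcb, shield}
8. module@(0, -1) [+x clear] — {bezel, connector, daughtercard, duct, fan, module, pcb, shield}
9. retainer@(-2, -3) [-x clear] — {bezel, connector, daughtercard, duct, fan, module, pcb, retainer, shield}
10. backplane@(0, -3) [+x clear] — {backplane, bezel, connector, daughtercard, duct, fan, module, pcb, retainer, shield}

Valid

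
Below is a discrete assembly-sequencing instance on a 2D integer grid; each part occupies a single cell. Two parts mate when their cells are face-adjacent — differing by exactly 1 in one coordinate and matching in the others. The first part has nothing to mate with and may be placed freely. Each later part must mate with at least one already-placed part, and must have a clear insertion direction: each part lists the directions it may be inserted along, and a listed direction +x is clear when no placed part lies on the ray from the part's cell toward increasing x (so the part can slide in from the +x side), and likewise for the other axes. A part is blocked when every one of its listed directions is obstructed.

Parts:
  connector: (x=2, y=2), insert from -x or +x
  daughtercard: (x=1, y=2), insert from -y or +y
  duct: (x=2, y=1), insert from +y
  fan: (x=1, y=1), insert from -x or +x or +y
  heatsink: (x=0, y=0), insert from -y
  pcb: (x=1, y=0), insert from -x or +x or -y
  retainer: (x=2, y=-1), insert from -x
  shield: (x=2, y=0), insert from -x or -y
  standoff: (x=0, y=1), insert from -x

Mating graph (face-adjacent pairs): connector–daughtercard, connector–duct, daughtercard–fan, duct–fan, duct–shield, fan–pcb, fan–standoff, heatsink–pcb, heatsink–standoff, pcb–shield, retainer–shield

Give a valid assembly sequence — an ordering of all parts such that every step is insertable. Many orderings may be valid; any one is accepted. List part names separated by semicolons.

1. pcb@(1, 0) [-x clear] — {pcb}
2. shield@(2, 0) [-y clear] — {pcb, shield}
3. retainer@(2, -1) [-x clear] — {pcb, retainer, shield}
4. fan@(1, 1) [-x clear] — {fan, pcb, retainer, shield}
5. daughtercard@(1, 2) [+y clear] — {daughtercard, fan, pcb, retainer, shield}
6. standoff@(0, 1) [-x clear] — {daughtercard, fan, pcb, retainer, shield, standoff}
7. duct@(2, 1) [+y clear] — {daughtercard, duct, fan, pcb, retainer, shield, standoff}
8. connector@(2, 2) [+x clear] — {connector, daughtercard, duct, fan, pcb, retainer, shield, standoff}
9. heatsink@(0, 0) [-y clear] — {connector, daughtercard, duct, fan, heatsink, pcb, retainer, shield, standoff}

pcb; shield; retainer; fan; daughtercard; standoff; duct; connector; heatsink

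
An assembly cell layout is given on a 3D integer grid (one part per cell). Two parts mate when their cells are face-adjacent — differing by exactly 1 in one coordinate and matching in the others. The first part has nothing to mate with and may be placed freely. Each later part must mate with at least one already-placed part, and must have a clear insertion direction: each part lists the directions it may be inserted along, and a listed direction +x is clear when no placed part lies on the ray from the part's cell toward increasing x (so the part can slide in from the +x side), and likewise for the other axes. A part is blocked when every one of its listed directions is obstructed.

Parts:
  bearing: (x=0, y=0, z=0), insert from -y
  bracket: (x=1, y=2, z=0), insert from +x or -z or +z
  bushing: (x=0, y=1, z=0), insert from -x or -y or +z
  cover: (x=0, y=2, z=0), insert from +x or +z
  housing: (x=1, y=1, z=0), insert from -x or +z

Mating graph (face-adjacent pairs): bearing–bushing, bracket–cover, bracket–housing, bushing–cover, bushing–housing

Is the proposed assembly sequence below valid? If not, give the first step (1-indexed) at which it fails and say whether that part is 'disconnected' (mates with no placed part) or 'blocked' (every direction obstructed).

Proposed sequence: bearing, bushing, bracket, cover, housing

1. bearing@(0, 0, 0) [-y clear] — {bearing}
2. bushing@(0, 1, 0) [-x clear] — {bearing, bushing}
3. bracket@(1, 2, 0) — no placed neighbour ⇒ disconnected

Invalid at step 3 (disconnected)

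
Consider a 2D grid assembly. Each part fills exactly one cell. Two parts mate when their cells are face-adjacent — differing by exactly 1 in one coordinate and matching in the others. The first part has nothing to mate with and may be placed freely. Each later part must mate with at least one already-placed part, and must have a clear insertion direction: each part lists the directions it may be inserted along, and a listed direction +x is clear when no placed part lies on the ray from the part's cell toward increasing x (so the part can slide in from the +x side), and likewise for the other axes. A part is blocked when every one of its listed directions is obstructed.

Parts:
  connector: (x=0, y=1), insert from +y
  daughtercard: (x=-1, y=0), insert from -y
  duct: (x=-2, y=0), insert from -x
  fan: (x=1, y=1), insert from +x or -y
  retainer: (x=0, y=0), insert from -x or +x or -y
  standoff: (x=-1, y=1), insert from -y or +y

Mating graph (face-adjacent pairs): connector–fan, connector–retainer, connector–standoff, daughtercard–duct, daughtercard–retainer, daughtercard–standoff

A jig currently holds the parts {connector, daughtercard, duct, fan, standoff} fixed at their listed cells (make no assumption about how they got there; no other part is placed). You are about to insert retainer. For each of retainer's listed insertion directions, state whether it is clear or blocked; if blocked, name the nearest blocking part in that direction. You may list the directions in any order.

-x: nearest on ray is daughtercard@(-1, 0) ⇒ blocked
+x: ray from retainer(0, 0) has no placed part ⇒ clear
-y: ray from retainer(0, 0) has no placed part ⇒ clear

+x: clear; -x: blocked by daughtercard; -y: clear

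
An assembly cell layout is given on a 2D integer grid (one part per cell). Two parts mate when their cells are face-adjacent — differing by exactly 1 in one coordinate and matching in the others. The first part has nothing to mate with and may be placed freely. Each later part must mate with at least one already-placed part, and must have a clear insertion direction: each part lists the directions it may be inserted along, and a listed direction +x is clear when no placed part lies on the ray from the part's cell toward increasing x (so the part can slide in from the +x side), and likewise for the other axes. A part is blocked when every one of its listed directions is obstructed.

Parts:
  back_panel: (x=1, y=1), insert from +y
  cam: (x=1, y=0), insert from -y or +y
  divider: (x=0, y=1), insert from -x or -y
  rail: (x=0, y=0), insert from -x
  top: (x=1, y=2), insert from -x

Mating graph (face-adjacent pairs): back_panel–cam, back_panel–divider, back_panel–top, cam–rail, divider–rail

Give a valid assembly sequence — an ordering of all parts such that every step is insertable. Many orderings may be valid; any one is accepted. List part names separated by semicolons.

rail; cam; back_panel; top; divider

1. rail@(0, 0) [-x clear] — {rail}
2. cam@(1, 0) [-y clear] — {cam, rail}
3. back_panel@(1, 1) [+y clear] — {back_panel, cam, rail}
4. top@(1, 2) [-x clear] — {back_panel, cam, rail, top}
5. divider@(0, 1) [-x clear] — {back_panel, cam, divider, rail, top}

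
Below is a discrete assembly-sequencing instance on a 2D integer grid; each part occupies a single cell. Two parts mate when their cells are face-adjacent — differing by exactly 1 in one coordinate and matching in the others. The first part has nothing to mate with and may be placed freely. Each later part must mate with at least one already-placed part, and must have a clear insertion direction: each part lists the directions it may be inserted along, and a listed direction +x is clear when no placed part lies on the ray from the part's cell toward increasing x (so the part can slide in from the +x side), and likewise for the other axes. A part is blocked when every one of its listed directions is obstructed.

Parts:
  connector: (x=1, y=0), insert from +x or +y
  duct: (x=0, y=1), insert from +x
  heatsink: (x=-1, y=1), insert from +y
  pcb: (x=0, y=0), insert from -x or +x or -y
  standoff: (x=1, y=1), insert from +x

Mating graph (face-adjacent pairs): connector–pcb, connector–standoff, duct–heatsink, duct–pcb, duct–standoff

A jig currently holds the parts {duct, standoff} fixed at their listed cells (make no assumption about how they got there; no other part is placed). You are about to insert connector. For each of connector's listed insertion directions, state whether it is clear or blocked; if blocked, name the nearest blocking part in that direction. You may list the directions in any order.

+x: clear; +y: blocked by standoff

+x: ray from connector(1, 0) has no placed part ⇒ clear
+y: nearest on ray is standoff@(1, 1) ⇒ blocked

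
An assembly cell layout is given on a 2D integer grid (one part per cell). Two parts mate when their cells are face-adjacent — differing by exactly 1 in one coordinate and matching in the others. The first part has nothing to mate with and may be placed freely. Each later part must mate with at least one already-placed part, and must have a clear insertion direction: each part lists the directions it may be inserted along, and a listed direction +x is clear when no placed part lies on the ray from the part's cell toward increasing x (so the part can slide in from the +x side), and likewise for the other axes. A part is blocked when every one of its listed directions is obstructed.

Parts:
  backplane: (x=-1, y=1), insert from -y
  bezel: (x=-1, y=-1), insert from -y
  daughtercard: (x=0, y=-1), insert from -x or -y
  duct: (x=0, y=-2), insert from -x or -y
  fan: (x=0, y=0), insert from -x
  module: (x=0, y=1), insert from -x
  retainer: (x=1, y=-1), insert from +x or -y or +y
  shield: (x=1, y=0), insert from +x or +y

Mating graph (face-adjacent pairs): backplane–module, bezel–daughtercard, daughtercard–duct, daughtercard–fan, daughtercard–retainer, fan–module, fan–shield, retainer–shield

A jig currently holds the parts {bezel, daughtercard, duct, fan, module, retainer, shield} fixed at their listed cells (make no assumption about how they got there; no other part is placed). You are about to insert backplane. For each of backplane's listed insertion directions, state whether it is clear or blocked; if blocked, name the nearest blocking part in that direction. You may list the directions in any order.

-y: blocked by bezel

-y: nearest on ray is bezel@(-1, -1) ⇒ blocked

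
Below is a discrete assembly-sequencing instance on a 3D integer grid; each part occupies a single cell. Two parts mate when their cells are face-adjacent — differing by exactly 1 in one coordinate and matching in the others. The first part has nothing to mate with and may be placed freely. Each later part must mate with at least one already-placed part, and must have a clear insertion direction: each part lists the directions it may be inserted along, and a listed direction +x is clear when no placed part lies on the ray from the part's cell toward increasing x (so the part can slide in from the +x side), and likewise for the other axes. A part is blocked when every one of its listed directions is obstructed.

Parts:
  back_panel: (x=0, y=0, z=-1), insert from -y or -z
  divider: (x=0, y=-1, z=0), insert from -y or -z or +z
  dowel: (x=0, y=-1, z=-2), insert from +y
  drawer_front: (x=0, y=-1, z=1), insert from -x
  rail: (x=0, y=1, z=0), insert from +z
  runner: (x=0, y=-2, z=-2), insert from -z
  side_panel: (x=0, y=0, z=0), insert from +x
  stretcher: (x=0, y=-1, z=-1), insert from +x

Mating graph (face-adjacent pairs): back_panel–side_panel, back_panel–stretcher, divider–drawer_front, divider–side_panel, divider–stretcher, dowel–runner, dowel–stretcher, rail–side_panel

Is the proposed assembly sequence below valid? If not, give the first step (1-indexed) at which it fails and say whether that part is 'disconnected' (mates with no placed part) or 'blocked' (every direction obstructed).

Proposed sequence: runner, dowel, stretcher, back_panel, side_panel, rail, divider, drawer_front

Valid

1. runner@(0, -2, -2) [-z clear] — {runner}
2. dowel@(0, -1, -2) [+y clear] — {dowel, runner}
3. stretcher@(0, -1, -1) [+x clear] — {dowel, runner, stretcher}
4. back_panel@(0, 0, -1) [-z clear] — {back_panel, dowel, runner, stretcher}
5. side_panel@(0, 0, 0) [+x clear] — {back_panel, dowel, runner, side_panel, stretcher}
6. rail@(0, 1, 0) [+z clear] — {back_panel, dowel, rail, runner, side_panel, stretcher}
7. divider@(0, -1, 0) [-y clear] — {back_panel, divider, dowel, rail, runner, side_panel, stretcher}
8. drawer_front@(0, -1, 1) [-x clear] — {back_panel, divider, dowel, drawer_front, rail, runner, side_panel, stretcher}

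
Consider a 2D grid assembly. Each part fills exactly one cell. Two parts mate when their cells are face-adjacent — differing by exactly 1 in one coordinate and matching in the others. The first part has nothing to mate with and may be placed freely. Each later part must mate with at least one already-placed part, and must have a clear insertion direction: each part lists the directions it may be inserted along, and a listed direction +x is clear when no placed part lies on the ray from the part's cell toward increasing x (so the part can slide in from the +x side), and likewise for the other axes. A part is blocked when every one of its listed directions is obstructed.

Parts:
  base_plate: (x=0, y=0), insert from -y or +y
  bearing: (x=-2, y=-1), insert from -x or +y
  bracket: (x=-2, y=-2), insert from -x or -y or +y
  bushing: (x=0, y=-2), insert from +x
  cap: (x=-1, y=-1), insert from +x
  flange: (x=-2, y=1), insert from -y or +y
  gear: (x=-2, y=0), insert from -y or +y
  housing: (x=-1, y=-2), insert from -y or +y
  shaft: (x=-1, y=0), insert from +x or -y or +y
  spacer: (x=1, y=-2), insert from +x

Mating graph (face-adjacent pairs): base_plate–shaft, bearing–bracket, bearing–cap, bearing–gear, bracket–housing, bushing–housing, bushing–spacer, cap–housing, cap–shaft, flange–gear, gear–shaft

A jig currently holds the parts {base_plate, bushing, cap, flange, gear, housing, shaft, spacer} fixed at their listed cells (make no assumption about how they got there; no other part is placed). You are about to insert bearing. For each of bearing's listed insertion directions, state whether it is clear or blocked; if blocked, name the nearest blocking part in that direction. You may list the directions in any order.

+y: blocked by gear; -x: clear

-x: ray from bearing(-2, -1) has no placed part ⇒ clear
+y: nearest on ray is gear@(-2, 0) ⇒ blocked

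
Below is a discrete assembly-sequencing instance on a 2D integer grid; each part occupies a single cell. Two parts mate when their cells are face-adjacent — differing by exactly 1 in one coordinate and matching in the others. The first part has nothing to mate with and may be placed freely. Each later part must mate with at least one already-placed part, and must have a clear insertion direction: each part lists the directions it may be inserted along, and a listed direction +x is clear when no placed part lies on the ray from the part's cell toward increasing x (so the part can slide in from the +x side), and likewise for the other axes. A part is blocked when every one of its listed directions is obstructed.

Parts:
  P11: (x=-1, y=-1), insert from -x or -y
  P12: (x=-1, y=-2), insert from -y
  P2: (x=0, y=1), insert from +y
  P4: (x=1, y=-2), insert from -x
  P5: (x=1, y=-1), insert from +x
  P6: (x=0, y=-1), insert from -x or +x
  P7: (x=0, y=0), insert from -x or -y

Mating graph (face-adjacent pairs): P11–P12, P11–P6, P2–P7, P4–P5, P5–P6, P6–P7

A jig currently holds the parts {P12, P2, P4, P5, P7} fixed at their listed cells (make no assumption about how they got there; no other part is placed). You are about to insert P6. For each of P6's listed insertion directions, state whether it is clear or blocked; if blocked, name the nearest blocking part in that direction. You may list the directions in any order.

-x: ray from P6(0, -1) has no placed part ⇒ clear
+x: nearest on ray is P5@(1, -1) ⇒ blocked

+x: blocked by P5; -x: clear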